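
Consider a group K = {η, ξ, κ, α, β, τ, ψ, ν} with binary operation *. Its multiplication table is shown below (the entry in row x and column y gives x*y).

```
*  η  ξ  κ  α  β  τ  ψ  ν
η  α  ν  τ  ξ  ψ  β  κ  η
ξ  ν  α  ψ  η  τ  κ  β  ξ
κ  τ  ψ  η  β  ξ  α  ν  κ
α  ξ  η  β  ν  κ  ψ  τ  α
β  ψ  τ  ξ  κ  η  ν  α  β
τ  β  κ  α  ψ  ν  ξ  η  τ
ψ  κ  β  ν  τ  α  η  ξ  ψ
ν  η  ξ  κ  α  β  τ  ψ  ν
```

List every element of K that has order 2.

Identity is ν. Compute the order of each non-identity element by repeated multiplication:
  η: η → α → ξ → ν  (order 4)
  ξ: ξ → α → η → ν  (order 4)
  κ: κ → η → τ → α → β → ξ → ψ → ν  (order 8)
  α: α → ν  (order 2)
  β: β → η → ψ → α → κ → ξ → τ → ν  (order 8)
  τ: τ → ξ → κ → α → ψ → η → β → ν  (order 8)
  ψ: ψ → ξ → β → α → τ → η → κ → ν  (order 8)
Elements of order 2: {α}.

{α}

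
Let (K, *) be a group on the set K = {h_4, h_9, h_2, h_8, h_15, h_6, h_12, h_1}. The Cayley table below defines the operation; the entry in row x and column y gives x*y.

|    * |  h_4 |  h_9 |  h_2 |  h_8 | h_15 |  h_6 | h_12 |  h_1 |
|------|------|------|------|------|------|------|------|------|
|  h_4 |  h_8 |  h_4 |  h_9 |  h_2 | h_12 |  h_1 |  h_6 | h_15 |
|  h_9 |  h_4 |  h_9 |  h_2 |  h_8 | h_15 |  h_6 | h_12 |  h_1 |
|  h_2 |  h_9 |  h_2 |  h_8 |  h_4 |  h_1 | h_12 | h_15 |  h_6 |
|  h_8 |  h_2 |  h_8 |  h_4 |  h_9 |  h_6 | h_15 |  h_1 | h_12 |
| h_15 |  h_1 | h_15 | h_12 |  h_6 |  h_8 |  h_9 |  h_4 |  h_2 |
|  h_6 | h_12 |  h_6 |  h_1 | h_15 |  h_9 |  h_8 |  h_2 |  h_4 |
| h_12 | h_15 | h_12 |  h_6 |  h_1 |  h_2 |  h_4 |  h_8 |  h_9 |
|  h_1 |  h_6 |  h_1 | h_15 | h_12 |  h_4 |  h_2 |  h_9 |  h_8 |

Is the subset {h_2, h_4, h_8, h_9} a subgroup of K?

Yes

{h_2, h_4, h_8, h_9} contains the identity h_9.
Checking products: every product of two elements of {h_2, h_4, h_8, h_9} (read from the table) lies in {h_2, h_4, h_8, h_9}, so the set is closed.
In a finite group, a nonempty closed subset is a subgroup. So {h_2, h_4, h_8, h_9} ≤ K.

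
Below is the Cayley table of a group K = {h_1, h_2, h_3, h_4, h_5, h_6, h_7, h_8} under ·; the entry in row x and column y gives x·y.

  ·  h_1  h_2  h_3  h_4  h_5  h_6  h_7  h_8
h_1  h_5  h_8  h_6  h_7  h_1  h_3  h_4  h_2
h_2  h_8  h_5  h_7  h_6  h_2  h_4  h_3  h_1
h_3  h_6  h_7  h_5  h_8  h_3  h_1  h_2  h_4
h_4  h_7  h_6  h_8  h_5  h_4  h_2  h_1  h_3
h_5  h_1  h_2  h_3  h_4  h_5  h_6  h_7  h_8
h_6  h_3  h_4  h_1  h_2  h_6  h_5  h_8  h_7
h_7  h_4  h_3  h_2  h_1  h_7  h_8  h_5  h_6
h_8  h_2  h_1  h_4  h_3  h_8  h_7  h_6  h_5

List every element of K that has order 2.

{h_1, h_2, h_3, h_4, h_6, h_7, h_8}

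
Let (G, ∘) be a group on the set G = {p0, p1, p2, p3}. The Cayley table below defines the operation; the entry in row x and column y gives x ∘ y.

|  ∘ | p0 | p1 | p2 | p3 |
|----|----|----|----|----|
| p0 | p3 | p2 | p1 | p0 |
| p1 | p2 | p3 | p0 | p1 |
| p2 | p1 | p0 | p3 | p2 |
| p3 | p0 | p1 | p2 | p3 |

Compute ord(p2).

2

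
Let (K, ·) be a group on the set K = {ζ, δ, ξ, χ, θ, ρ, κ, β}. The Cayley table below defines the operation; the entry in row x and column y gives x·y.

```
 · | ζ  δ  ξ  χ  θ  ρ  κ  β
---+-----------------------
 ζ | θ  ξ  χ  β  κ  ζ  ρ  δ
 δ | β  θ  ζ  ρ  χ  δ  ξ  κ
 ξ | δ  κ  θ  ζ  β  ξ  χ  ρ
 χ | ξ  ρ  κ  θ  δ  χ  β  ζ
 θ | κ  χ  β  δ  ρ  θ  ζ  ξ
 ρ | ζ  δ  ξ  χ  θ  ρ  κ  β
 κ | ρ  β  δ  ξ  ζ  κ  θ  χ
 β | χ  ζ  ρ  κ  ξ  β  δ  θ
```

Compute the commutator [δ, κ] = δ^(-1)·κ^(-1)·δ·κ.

Identity is ρ; from the table δ^(-1) = χ and κ^(-1) = ζ.
χ·ζ = ξ
ξ·δ = κ
κ·κ = θ

θ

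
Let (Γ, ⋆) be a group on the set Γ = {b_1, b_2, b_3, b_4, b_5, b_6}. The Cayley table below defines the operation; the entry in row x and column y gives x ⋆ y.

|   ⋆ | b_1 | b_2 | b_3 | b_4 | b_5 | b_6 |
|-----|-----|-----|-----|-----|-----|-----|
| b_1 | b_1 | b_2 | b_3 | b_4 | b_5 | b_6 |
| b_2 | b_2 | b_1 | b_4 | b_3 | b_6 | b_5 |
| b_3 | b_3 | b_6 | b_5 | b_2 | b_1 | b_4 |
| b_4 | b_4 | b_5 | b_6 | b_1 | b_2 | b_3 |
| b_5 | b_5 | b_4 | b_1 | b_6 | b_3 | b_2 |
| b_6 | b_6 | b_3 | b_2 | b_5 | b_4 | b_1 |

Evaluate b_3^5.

b_5

b_3^1 = b_3
b_3^2 = b_3 ⋆ b_3 = b_5
b_3^3 = b_5 ⋆ b_3 = b_1
b_3^4 = b_1 ⋆ b_3 = b_3
b_3^5 = b_3 ⋆ b_3 = b_5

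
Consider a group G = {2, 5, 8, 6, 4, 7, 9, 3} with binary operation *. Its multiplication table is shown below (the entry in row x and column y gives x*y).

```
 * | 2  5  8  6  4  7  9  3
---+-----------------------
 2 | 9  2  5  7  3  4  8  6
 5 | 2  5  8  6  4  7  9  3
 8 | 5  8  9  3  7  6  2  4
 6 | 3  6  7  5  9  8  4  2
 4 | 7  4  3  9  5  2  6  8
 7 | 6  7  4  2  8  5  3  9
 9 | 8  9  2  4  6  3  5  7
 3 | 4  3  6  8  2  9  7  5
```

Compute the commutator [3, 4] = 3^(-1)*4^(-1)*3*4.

Identity is 5; from the table 3^(-1) = 3 and 4^(-1) = 4.
3*4 = 2
2*3 = 6
6*4 = 9
(Structurally, G here is isomorphic to the dihedral group D_4.)

9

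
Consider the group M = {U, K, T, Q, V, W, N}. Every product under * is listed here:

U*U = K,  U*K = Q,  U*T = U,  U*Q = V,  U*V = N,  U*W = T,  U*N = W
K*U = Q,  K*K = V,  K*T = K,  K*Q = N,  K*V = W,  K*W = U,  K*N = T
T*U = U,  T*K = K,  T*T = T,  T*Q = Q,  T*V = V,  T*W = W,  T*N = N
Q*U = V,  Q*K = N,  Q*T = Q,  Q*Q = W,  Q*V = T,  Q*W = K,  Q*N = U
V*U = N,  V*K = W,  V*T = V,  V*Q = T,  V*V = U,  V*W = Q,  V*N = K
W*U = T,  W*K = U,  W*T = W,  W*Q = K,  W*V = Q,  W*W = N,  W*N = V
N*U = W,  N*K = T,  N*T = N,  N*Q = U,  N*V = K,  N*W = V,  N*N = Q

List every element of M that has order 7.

{K, N, Q, U, V, W}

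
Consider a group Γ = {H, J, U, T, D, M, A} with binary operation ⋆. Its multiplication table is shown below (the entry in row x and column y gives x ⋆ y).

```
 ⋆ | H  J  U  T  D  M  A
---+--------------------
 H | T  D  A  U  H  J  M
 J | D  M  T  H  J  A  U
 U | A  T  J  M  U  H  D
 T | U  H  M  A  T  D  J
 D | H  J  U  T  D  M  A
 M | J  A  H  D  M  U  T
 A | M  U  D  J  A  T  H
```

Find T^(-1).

First locate the identity: row D matches the header, so D is the identity.
Scan row T for D: T ⋆ M = D. Hence T^(-1) = M.

M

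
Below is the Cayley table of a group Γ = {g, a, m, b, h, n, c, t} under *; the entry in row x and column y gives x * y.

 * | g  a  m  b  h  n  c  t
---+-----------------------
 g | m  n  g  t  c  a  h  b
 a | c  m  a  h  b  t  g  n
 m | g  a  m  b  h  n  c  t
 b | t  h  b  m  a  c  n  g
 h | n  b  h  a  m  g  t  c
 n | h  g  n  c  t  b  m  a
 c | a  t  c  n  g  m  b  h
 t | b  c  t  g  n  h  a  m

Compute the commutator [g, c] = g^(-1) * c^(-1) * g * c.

b

Identity is m; from the table g^(-1) = g and c^(-1) = n.
g * n = a
a * g = c
c * c = b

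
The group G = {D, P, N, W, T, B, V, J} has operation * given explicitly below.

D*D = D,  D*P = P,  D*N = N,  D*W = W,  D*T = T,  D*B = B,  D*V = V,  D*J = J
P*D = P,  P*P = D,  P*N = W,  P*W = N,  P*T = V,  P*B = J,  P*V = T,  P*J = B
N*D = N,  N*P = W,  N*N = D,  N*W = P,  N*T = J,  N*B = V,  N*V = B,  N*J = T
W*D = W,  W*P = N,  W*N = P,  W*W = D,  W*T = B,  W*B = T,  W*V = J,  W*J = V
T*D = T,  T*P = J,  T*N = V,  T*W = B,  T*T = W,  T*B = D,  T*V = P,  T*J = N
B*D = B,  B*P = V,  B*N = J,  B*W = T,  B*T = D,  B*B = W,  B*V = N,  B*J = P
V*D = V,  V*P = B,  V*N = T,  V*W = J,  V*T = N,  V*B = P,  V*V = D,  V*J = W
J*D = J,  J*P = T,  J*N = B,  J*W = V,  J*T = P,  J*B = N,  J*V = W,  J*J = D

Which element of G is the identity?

The identity e satisfies e*x = x for all x, so its row in the table reproduces the column headers.
Row D reads: D, P, N, W, T, B, V, J — exactly the header order. So D is the identity.

D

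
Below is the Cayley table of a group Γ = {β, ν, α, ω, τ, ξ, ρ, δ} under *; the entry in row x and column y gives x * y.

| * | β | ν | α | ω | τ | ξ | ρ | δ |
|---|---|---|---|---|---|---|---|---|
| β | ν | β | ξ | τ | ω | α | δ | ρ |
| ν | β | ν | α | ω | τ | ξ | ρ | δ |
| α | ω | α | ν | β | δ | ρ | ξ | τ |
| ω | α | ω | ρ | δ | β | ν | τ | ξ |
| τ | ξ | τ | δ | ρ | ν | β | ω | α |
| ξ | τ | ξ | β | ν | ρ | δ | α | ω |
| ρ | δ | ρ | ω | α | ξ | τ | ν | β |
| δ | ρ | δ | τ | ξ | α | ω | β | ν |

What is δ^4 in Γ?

ν

δ^1 = δ
δ^2 = δ * δ = ν
δ^3 = ν * δ = δ
δ^4 = δ * δ = ν
(Structurally, Γ here is isomorphic to the dihedral group D_4.)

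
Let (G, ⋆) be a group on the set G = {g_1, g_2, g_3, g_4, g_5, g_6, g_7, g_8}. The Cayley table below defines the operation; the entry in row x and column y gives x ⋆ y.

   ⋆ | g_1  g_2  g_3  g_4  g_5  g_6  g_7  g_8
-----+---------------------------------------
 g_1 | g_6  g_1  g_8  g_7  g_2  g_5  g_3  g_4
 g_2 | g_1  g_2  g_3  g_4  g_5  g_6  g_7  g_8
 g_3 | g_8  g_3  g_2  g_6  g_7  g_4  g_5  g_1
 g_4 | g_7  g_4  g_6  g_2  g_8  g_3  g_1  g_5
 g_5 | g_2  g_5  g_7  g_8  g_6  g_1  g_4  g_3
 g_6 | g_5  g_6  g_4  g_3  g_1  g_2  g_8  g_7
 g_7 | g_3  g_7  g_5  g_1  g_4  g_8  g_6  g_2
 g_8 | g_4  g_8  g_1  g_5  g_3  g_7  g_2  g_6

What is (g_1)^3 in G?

g_5

g_1^1 = g_1
g_1^2 = g_1 ⋆ g_1 = g_6
g_1^3 = g_6 ⋆ g_1 = g_5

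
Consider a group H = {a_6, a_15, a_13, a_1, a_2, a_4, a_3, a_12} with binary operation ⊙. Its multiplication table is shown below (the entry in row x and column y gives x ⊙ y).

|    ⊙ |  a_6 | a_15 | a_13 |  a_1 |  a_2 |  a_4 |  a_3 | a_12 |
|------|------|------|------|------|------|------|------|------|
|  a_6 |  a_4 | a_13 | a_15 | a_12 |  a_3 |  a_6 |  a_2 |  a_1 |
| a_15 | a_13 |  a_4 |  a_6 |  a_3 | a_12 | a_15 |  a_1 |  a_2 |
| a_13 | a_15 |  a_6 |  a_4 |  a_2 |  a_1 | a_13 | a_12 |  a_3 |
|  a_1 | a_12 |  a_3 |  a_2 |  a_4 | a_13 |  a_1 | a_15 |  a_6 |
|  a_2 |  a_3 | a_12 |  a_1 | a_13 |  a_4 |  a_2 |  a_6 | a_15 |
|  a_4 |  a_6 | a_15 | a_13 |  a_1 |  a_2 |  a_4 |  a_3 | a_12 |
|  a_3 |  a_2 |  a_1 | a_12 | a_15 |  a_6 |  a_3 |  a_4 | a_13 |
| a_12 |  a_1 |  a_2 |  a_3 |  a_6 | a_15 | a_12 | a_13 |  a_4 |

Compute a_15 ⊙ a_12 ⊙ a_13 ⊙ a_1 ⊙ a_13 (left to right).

a_13

a_15 ⊙ a_12 = a_2
a_2 ⊙ a_13 = a_1
a_1 ⊙ a_1 = a_4
a_4 ⊙ a_13 = a_13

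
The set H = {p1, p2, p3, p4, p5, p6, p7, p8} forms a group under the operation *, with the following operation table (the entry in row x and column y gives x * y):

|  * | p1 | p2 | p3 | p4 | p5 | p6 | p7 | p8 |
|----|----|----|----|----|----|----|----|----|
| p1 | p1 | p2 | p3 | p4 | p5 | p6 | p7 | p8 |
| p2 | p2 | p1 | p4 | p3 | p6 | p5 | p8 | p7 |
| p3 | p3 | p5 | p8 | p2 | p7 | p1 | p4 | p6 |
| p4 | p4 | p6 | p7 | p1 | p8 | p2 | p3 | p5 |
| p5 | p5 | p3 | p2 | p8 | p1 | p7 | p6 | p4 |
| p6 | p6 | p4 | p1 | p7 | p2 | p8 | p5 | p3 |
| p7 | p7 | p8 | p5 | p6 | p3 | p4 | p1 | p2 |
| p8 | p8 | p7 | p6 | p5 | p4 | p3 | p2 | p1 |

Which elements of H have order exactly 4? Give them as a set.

Identity is p1. Compute the order of each non-identity element by repeated multiplication:
  p2: p2 → p1  (order 2)
  p3: p3 → p8 → p6 → p1  (order 4)
  p4: p4 → p1  (order 2)
  p5: p5 → p1  (order 2)
  p6: p6 → p8 → p3 → p1  (order 4)
  p7: p7 → p1  (order 2)
  p8: p8 → p1  (order 2)
Elements of order 4: {p3, p6}.

{p3, p6}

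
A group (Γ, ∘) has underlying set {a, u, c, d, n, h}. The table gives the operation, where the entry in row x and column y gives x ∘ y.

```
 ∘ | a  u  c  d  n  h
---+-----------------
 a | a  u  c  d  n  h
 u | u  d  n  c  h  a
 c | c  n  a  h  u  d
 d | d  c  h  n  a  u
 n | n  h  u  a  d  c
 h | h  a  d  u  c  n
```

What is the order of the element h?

6

The identity element is a (its row matches the header).
h^1 = h
h^2 = h ∘ h = n
h^3 = n ∘ h = c
h^4 = c ∘ h = d
h^5 = d ∘ h = u
h^6 = u ∘ h = a
The first power of h equal to the identity is h^6, so ord(h) = 6.
(Structurally, Γ here is isomorphic to the cyclic group Z_6.)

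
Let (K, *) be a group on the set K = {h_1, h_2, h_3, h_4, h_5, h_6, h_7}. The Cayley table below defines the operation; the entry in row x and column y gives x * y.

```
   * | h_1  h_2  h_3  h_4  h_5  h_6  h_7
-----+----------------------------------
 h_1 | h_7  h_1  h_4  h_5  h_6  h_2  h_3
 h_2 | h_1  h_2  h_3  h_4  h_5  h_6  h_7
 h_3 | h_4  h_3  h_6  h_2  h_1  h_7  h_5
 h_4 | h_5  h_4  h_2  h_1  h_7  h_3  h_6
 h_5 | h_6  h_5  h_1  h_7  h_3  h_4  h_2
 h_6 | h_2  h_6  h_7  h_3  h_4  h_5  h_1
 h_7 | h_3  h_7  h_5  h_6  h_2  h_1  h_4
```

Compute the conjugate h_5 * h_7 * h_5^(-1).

h_7

The identity is h_2. In row h_5, the entry h_2 sits in column h_7, so h_5^(-1) = h_7.
h_5 * h_7 = h_2
h_2 * h_7 = h_7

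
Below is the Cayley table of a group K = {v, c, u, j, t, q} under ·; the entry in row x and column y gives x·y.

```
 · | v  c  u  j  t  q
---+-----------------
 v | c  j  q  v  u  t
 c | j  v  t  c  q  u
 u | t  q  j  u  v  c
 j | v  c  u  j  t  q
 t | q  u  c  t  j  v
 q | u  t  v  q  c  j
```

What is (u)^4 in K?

j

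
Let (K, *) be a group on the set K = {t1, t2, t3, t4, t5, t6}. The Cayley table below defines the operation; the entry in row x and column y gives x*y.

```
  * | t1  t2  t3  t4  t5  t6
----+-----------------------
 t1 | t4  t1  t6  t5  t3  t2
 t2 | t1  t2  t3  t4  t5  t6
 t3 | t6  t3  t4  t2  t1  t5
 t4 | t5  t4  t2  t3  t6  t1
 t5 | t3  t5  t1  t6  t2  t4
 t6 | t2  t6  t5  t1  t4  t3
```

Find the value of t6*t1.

Read row t6, column t1: t6*t1 = t2.

t2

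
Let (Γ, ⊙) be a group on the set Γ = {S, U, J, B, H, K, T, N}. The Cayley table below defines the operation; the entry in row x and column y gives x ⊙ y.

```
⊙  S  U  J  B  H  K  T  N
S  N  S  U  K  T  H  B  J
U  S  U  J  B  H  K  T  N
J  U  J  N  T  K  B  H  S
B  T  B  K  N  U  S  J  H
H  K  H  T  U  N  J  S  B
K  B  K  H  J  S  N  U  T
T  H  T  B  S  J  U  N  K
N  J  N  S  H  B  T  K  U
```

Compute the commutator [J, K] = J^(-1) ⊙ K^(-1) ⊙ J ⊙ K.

N

Identity is U; from the table J^(-1) = S and K^(-1) = T.
S ⊙ T = B
B ⊙ J = K
K ⊙ K = N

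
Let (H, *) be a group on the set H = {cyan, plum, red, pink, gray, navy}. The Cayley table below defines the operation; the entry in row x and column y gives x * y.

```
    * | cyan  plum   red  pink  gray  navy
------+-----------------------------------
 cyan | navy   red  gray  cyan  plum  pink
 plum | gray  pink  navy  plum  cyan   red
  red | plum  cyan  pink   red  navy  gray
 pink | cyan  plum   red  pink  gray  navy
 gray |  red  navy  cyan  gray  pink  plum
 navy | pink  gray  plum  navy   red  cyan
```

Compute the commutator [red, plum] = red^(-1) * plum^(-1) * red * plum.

navy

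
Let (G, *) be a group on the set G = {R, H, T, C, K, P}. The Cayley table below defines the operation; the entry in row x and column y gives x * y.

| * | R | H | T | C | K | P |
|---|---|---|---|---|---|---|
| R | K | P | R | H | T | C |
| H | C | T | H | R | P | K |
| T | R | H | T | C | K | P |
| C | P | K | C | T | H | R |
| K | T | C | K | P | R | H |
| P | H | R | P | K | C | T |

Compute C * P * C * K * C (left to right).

C * P = R
R * C = H
H * K = P
P * C = K

K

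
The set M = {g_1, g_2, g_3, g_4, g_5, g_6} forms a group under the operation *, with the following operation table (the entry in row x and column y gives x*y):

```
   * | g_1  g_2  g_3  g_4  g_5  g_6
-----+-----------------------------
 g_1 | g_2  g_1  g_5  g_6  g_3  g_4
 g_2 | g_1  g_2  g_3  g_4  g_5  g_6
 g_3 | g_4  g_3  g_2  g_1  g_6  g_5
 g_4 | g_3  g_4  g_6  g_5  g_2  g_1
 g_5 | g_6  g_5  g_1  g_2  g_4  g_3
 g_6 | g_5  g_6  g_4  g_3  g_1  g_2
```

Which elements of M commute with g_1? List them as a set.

Compare row g_1 with column g_1 entry by entry.
g_4*g_1 = g_3 but g_1*g_4 = g_6, so g_4 does not.
Collecting the elements that commute with g_1: C(g_1) = {g_1, g_2}.

{g_1, g_2}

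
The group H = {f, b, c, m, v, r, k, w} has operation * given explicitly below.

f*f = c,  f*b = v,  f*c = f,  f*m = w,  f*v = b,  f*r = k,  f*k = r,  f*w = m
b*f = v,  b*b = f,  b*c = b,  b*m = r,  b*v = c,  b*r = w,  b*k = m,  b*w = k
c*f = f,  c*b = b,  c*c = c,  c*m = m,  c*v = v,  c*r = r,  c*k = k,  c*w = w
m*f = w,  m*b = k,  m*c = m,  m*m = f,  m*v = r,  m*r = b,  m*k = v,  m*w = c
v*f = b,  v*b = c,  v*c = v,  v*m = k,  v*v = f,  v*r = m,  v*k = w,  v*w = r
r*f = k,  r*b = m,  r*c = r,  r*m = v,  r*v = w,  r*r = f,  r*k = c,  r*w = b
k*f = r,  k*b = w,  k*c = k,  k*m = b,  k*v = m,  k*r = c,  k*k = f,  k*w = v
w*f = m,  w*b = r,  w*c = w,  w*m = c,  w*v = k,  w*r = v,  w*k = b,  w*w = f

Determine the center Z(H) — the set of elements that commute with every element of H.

An element z is central iff its row equals its column in the table.
For w: w * k = b ≠ v = k * w, so w ∉ Z.
Checking each element this way leaves Z(H) = {c, f}.
(Structurally, H here is isomorphic to the quaternion group Q_8.)

{c, f}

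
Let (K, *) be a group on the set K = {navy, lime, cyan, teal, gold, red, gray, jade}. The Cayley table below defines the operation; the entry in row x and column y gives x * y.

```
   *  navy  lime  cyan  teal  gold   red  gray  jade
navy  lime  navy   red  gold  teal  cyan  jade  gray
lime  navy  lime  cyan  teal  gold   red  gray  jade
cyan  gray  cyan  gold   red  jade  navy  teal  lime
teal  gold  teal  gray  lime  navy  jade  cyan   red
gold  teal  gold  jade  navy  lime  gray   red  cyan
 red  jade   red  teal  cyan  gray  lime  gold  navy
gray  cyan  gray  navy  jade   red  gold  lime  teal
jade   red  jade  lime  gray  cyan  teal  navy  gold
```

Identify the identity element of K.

lime

The identity e satisfies e * x = x for all x, so its row in the table reproduces the column headers.
Row lime reads: navy, lime, cyan, teal, gold, red, gray, jade — exactly the header order. So lime is the identity.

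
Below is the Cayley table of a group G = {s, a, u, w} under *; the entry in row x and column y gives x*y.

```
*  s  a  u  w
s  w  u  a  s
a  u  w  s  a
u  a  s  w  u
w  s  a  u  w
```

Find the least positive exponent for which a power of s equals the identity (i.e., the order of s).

2

The identity element is w (its row matches the header).
s^1 = s
s^2 = s*s = w
The first power of s equal to the identity is s^2, so ord(s) = 2.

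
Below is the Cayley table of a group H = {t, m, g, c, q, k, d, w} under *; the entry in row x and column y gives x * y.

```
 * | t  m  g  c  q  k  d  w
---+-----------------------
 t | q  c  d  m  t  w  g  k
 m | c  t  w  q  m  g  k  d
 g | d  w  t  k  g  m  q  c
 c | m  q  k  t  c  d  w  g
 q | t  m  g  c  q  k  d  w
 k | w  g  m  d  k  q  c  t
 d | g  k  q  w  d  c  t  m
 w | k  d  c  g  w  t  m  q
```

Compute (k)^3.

k

k^1 = k
k^2 = k * k = q
k^3 = q * k = k
(Structurally, H here is isomorphic to Z_2 x Z_4.)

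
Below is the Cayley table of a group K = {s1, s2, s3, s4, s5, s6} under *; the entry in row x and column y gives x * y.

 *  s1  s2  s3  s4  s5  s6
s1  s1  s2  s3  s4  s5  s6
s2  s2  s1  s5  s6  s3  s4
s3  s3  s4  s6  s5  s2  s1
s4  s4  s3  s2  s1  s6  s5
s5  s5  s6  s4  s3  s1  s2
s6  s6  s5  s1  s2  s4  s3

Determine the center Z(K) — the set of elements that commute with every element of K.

An element z is central iff its row equals its column in the table.
For s2: s2 * s3 = s5 ≠ s4 = s3 * s2, so s2 ∉ Z.
Checking each element this way leaves Z(K) = {s1}.

{s1}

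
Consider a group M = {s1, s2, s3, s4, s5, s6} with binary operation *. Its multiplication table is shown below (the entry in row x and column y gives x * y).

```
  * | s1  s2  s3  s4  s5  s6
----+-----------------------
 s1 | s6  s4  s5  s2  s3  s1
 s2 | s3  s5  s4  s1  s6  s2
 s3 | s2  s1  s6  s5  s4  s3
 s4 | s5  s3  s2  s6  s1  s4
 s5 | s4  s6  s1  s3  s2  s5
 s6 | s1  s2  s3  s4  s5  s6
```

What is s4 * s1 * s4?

s3

s4 * s1 = s5
s5 * s4 = s3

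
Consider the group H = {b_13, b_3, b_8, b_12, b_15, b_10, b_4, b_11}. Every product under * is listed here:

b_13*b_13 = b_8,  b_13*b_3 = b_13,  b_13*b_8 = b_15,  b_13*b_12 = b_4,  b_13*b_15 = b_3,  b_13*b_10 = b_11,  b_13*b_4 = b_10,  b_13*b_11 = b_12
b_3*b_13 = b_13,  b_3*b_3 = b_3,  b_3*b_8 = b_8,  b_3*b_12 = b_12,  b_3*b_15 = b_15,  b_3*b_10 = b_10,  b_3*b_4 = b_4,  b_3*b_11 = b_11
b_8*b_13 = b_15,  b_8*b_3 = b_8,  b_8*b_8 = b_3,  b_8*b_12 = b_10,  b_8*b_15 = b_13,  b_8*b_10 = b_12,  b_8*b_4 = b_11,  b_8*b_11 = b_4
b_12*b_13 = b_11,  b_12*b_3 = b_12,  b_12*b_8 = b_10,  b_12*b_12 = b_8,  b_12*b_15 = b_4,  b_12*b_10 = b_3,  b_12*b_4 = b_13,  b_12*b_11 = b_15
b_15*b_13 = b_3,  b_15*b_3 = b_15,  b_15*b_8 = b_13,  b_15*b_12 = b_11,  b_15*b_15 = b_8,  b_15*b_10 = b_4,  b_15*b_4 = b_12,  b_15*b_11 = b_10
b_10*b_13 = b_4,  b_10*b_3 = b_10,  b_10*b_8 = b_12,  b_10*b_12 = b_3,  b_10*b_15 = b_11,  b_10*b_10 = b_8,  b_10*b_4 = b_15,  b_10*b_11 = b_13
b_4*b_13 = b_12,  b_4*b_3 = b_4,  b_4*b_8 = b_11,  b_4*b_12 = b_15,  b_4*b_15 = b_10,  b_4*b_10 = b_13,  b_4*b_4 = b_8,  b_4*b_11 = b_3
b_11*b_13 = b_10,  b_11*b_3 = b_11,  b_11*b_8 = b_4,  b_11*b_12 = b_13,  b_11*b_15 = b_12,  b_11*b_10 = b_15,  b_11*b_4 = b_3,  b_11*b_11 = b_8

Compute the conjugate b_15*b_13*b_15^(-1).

b_13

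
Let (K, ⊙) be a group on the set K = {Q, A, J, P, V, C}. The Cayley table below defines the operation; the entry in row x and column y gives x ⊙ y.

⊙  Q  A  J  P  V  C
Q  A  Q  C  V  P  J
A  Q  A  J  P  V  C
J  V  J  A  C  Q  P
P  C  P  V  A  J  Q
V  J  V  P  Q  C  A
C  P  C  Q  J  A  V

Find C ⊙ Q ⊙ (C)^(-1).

J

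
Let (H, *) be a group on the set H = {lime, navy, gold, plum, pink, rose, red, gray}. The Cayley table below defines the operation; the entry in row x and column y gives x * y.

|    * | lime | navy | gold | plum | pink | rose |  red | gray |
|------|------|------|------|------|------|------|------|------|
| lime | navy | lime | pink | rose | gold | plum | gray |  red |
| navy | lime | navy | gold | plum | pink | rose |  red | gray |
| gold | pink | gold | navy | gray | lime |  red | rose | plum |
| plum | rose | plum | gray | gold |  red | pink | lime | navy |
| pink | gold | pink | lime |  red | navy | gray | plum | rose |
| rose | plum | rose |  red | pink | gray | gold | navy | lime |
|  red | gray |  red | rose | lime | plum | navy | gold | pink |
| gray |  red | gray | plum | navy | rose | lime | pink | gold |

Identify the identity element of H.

The identity e satisfies e * x = x for all x, so its row in the table reproduces the column headers.
Row navy reads: lime, navy, gold, plum, pink, rose, red, gray — exactly the header order. So navy is the identity.

navy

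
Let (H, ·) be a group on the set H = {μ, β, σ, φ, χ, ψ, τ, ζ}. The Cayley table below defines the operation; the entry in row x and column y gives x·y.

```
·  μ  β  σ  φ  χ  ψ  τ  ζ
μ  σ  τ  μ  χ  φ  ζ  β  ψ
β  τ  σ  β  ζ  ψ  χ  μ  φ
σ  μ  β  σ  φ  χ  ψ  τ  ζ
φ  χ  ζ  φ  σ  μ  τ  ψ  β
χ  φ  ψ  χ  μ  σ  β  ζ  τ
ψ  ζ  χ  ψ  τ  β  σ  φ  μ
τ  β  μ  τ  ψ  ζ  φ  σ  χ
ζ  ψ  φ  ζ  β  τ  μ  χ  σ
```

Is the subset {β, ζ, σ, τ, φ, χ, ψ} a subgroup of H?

β·τ = μ, which is not in {β, ζ, σ, τ, φ, χ, ψ}.
The subset is not closed under ·, so it is not a subgroup.

No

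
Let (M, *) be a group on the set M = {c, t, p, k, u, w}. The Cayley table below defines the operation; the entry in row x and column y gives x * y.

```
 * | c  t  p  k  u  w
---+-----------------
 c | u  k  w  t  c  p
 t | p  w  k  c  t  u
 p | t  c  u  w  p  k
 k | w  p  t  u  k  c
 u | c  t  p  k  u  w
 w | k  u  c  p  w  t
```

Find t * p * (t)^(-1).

The identity is u. In row t, the entry u sits in column w, so t^(-1) = w.
t * p = k
k * w = c

c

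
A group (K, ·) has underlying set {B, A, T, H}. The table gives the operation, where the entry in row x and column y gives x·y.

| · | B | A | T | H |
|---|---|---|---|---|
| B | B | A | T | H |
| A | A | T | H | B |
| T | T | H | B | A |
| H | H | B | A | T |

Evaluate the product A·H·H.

H

A·H = B
B·H = H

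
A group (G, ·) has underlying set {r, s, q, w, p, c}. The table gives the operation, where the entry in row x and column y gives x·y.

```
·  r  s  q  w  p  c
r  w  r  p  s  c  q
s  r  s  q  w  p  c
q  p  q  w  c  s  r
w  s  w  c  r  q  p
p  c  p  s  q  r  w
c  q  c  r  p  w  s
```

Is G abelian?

Yes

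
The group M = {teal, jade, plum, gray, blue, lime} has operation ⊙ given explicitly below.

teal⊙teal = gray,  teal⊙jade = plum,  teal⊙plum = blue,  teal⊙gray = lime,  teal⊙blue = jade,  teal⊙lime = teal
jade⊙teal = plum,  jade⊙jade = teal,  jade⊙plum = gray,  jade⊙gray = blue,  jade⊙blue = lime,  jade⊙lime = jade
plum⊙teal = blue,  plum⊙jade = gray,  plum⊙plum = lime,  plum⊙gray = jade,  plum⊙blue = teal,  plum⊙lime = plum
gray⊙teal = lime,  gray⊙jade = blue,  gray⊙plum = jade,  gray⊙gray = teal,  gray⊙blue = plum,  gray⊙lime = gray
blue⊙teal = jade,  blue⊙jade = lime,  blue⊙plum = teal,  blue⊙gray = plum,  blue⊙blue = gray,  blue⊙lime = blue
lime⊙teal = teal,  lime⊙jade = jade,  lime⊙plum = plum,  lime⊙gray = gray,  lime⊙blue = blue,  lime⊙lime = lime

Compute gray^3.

lime

gray^1 = gray
gray^2 = gray ⊙ gray = teal
gray^3 = teal ⊙ gray = lime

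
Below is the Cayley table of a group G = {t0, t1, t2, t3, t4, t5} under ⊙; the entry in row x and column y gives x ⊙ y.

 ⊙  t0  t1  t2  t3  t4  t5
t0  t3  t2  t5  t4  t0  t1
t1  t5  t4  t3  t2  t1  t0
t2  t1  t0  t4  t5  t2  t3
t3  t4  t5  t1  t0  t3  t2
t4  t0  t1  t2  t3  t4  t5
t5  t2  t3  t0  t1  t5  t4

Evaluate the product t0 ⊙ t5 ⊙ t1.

t4

t0 ⊙ t5 = t1
t1 ⊙ t1 = t4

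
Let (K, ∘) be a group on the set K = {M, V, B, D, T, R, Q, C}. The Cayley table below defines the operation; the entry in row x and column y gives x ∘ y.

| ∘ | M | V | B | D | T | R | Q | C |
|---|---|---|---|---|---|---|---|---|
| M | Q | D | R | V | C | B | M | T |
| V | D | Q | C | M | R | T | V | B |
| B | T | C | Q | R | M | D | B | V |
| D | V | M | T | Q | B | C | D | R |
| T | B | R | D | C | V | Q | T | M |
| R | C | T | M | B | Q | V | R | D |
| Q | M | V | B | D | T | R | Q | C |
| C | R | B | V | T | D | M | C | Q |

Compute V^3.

V

V^1 = V
V^2 = V ∘ V = Q
V^3 = Q ∘ V = V
(Structurally, K here is isomorphic to the dihedral group D_4.)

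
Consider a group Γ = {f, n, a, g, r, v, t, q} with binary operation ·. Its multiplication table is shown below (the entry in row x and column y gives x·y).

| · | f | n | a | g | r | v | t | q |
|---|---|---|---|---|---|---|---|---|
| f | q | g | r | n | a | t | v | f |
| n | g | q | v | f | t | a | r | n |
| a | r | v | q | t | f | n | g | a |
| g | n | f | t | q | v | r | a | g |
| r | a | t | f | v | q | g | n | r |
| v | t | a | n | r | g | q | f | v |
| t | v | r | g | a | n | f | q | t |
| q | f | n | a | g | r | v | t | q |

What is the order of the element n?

2

The identity element is q (its row matches the header).
n^1 = n
n^2 = n·n = q
The first power of n equal to the identity is n^2, so ord(n) = 2.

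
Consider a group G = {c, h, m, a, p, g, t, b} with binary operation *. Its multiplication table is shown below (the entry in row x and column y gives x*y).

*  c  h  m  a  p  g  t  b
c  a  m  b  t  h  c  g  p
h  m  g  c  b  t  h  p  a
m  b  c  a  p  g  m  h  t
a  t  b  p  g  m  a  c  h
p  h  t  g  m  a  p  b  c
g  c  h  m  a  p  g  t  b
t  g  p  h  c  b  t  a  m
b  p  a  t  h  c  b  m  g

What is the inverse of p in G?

m

First locate the identity: row g matches the header, so g is the identity.
Scan row p for g: p*m = g. Hence p^(-1) = m.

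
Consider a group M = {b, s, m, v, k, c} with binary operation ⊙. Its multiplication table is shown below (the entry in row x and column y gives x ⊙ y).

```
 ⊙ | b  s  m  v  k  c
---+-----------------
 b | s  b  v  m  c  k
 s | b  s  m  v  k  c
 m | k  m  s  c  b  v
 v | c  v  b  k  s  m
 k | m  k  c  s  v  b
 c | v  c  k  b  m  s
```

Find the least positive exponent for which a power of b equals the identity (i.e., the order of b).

2

The identity element is s (its row matches the header).
b^1 = b
b^2 = b ⊙ b = s
The first power of b equal to the identity is b^2, so ord(b) = 2.
(Structurally, M here is isomorphic to the symmetric group S_3.)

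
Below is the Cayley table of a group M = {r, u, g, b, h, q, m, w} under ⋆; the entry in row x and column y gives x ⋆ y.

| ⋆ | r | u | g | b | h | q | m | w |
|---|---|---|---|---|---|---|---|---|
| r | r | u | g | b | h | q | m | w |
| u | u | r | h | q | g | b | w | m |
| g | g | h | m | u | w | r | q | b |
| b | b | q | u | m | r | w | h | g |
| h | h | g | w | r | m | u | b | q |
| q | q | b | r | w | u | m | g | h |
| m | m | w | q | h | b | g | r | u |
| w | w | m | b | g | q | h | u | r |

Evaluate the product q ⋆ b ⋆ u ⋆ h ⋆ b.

q ⋆ b = w
w ⋆ u = m
m ⋆ h = b
b ⋆ b = m

m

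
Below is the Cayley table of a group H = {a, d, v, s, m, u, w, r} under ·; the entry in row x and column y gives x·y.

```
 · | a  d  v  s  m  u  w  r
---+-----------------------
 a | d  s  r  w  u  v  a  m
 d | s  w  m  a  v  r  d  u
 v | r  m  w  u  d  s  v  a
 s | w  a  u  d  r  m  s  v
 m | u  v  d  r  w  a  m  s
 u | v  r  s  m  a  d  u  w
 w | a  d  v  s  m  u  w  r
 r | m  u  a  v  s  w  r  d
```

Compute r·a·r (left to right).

s

r·a = m
m·r = s
(Structurally, H here is isomorphic to Z_2 x Z_4.)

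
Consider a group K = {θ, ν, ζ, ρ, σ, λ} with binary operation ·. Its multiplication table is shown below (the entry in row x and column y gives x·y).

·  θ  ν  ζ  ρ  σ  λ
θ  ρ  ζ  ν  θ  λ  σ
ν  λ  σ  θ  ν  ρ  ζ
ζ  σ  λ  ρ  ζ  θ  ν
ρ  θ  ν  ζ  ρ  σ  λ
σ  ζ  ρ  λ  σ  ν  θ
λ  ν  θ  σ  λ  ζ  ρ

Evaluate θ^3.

θ^1 = θ
θ^2 = θ·θ = ρ
θ^3 = ρ·θ = θ
(Structurally, K here is isomorphic to the symmetric group S_3.)

θ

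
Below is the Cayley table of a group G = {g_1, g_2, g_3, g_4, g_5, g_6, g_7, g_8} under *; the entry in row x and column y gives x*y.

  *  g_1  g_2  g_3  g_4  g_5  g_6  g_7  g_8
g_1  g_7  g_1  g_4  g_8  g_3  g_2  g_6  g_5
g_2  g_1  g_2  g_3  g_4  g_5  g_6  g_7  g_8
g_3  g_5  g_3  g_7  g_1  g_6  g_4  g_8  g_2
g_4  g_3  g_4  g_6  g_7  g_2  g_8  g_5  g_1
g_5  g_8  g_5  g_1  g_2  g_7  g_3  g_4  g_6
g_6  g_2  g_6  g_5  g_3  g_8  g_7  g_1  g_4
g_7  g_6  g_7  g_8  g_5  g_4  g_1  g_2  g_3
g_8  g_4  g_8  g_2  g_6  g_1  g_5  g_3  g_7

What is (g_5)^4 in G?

g_2

g_5^1 = g_5
g_5^2 = g_5*g_5 = g_7
g_5^3 = g_7*g_5 = g_4
g_5^4 = g_4*g_5 = g_2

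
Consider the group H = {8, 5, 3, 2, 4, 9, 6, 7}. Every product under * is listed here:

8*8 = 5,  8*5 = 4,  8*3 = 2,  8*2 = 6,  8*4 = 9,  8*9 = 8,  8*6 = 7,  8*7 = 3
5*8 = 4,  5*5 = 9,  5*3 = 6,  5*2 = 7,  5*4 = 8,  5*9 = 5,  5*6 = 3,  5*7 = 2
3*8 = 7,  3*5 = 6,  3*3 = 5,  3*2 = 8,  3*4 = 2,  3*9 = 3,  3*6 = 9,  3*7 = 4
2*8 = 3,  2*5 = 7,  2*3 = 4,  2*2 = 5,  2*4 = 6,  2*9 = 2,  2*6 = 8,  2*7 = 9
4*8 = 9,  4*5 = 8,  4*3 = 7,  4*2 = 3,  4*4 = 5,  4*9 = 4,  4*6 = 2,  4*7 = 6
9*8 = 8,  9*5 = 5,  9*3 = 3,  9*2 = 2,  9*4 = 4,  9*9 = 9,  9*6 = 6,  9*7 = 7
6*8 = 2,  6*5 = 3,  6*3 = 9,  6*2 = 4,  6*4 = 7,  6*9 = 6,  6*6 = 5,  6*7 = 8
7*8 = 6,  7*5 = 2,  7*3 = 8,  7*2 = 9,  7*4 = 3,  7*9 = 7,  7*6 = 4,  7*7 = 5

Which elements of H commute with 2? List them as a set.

Compare row 2 with column 2 entry by entry.
7 * 2 = 9 = 2 * 7, so 7 commutes with 2.
6 * 2 = 4 but 2 * 6 = 8, so 6 does not.
Collecting the elements that commute with 2: C(2) = {2, 5, 7, 9}.

{2, 5, 7, 9}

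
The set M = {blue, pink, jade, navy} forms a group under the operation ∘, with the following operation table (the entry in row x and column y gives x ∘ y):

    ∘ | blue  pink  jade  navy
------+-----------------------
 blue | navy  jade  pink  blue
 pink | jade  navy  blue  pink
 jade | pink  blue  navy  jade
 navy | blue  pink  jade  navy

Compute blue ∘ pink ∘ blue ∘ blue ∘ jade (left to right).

navy

blue ∘ pink = jade
jade ∘ blue = pink
pink ∘ blue = jade
jade ∘ jade = navy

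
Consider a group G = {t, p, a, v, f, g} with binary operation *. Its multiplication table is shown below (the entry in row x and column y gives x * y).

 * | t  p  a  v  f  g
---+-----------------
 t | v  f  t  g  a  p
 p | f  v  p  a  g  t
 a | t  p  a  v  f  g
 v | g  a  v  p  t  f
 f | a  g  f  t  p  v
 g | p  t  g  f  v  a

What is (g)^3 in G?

g

g^1 = g
g^2 = g * g = a
g^3 = a * g = g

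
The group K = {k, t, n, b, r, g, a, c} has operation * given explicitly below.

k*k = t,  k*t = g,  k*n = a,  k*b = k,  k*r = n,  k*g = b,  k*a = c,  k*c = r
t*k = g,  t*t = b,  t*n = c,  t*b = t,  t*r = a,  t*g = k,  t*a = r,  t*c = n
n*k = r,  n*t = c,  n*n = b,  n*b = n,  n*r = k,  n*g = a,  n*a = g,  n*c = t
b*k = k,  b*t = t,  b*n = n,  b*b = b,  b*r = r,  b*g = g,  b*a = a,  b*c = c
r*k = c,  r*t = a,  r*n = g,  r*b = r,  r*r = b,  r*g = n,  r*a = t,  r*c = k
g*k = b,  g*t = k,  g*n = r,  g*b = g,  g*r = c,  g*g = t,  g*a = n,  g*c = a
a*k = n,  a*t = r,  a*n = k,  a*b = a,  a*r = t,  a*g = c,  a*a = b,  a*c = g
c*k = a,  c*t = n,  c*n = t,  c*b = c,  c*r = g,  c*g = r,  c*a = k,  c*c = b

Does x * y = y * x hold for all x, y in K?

No

k * c = r but c * k = a.
Since k and c do not commute, K is not abelian.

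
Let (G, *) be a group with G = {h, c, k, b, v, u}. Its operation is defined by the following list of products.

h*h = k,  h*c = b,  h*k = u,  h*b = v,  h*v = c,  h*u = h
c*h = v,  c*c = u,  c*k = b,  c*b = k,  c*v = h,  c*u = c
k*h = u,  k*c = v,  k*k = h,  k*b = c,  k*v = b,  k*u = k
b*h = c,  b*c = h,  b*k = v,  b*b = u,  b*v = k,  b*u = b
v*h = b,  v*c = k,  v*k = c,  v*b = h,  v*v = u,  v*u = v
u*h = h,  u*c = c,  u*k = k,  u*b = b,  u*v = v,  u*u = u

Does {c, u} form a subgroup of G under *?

Yes

{c, u} contains the identity u.
Checking products: every product of two elements of {c, u} (read from the table) lies in {c, u}, so the set is closed.
In a finite group, a nonempty closed subset is a subgroup. So {c, u} ≤ G.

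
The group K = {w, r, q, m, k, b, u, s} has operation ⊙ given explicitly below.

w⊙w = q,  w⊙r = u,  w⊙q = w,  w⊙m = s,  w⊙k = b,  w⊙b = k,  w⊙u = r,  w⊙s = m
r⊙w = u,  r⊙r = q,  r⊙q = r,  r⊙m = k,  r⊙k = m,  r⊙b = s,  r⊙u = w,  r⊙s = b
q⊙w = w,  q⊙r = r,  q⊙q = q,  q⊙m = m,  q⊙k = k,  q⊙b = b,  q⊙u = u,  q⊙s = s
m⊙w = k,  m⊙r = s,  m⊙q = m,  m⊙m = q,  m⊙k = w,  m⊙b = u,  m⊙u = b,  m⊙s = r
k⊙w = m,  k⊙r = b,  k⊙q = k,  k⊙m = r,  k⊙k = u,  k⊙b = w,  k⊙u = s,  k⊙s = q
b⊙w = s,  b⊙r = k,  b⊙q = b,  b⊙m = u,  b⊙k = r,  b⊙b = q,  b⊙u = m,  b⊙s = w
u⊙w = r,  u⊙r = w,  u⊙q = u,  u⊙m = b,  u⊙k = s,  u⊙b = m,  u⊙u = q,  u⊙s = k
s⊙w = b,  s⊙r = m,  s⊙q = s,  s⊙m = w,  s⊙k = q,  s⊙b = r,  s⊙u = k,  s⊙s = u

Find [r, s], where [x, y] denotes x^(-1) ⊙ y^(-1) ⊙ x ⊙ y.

u

Identity is q; from the table r^(-1) = r and s^(-1) = k.
r ⊙ k = m
m ⊙ r = s
s ⊙ s = u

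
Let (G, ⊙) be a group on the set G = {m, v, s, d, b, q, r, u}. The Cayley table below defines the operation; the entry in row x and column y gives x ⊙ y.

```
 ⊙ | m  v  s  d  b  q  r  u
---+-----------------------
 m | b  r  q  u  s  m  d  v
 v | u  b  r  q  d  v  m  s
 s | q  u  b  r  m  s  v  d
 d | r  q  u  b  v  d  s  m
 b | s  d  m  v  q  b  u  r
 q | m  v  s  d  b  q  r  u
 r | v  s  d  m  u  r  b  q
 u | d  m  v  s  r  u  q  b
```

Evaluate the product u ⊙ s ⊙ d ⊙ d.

u ⊙ s = v
v ⊙ d = q
q ⊙ d = d

d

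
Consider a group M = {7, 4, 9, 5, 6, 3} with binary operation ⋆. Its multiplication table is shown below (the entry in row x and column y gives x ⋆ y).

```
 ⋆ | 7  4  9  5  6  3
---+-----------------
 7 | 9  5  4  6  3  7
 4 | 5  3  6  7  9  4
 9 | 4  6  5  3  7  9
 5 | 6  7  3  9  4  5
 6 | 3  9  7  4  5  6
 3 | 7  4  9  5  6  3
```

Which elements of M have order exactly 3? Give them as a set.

Identity is 3. Compute the order of each non-identity element by repeated multiplication:
  7: 7 → 9 → 4 → 5 → 6 → 3  (order 6)
  4: 4 → 3  (order 2)
  9: 9 → 5 → 3  (order 3)
  5: 5 → 9 → 3  (order 3)
  6: 6 → 5 → 4 → 9 → 7 → 3  (order 6)
Elements of order 3: {5, 9}.

{5, 9}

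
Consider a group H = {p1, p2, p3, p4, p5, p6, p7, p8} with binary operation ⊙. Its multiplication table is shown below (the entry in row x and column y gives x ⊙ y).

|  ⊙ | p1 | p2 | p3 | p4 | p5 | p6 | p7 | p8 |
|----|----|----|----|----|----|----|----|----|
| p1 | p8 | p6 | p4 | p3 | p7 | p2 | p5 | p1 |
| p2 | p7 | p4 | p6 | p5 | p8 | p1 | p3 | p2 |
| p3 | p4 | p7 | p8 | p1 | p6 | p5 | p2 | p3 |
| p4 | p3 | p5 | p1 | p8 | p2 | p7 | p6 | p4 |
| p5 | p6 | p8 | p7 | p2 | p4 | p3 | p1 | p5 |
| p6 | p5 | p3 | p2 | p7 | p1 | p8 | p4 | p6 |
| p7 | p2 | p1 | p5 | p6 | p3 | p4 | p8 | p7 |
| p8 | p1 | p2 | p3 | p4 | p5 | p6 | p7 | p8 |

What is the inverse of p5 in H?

First locate the identity: row p8 matches the header, so p8 is the identity.
Scan row p5 for p8: p5 ⊙ p2 = p8. Hence p5^(-1) = p2.

p2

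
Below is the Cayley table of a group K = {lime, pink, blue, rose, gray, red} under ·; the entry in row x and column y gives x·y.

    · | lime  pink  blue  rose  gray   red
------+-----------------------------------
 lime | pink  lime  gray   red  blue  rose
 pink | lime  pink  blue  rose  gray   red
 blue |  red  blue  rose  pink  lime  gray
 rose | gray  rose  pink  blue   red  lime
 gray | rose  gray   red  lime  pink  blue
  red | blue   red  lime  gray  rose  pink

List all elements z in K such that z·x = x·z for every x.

An element z is central iff its row equals its column in the table.
For lime: lime·blue = gray ≠ red = blue·lime, so lime ∉ Z.
Checking each element this way leaves Z(K) = {pink}.

{pink}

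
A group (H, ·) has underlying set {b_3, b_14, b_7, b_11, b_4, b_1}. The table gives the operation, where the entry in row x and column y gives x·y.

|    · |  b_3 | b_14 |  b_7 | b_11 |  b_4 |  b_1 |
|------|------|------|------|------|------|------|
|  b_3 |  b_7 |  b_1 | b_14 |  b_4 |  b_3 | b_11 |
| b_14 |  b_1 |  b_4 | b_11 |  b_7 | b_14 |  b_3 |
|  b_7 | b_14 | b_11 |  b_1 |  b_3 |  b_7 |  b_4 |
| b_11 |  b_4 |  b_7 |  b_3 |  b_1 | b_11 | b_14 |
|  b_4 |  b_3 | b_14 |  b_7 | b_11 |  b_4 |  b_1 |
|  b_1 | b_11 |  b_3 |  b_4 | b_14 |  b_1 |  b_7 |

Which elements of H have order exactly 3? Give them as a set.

Identity is b_4. Compute the order of each non-identity element by repeated multiplication:
  b_3: b_3 → b_7 → b_14 → b_1 → b_11 → b_4  (order 6)
  b_14: b_14 → b_4  (order 2)
  b_7: b_7 → b_1 → b_4  (order 3)
  b_11: b_11 → b_1 → b_14 → b_7 → b_3 → b_4  (order 6)
  b_1: b_1 → b_7 → b_4  (order 3)
Elements of order 3: {b_1, b_7}.

{b_1, b_7}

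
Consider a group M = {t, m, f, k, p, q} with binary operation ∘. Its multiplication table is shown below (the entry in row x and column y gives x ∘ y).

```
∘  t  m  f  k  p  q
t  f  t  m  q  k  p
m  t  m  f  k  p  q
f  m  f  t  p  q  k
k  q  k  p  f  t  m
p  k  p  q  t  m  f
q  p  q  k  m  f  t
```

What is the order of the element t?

The identity element is m (its row matches the header).
t^1 = t
t^2 = t ∘ t = f
t^3 = f ∘ t = m
The first power of t equal to the identity is t^3, so ord(t) = 3.
(Structurally, M here is isomorphic to the cyclic group Z_6.)

3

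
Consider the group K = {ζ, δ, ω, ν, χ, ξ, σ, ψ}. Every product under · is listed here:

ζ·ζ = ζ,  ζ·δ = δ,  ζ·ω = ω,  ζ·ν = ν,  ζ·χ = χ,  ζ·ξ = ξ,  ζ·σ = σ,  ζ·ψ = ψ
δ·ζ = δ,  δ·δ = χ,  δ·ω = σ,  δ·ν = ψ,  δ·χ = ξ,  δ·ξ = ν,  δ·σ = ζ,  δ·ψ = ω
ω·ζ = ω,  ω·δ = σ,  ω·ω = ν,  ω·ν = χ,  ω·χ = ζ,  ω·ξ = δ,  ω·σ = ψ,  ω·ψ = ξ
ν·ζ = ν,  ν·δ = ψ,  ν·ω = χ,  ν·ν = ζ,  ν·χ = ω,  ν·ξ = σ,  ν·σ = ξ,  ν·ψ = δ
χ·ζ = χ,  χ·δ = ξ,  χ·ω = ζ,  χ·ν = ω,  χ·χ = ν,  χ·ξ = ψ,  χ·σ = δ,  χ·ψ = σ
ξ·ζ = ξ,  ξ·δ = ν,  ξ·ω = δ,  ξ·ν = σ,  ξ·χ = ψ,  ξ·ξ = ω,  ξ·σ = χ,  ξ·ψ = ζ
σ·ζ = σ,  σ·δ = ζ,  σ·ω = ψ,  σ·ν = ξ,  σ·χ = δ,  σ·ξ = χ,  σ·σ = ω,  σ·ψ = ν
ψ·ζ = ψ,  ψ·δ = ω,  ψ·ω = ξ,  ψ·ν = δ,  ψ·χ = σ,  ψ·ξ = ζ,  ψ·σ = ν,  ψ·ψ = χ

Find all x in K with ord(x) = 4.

Identity is ζ. Compute the order of each non-identity element by repeated multiplication:
  δ: δ → χ → ξ → ν → ψ → ω → σ → ζ  (order 8)
  ω: ω → ν → χ → ζ  (order 4)
  ν: ν → ζ  (order 2)
  χ: χ → ν → ω → ζ  (order 4)
  ξ: ξ → ω → δ → ν → σ → χ → ψ → ζ  (order 8)
  σ: σ → ω → ψ → ν → ξ → χ → δ → ζ  (order 8)
  ψ: ψ → χ → σ → ν → δ → ω → ξ → ζ  (order 8)
Elements of order 4: {χ, ω}.

{χ, ω}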